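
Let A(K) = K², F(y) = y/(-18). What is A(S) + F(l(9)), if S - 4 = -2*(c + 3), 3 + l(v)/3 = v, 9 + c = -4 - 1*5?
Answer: 1155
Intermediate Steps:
c = -18 (c = -9 + (-4 - 1*5) = -9 + (-4 - 5) = -9 - 9 = -18)
l(v) = -9 + 3*v
F(y) = -y/18 (F(y) = y*(-1/18) = -y/18)
S = 34 (S = 4 - 2*(-18 + 3) = 4 - 2*(-15) = 4 + 30 = 34)
A(S) + F(l(9)) = 34² - (-9 + 3*9)/18 = 1156 - (-9 + 27)/18 = 1156 - 1/18*18 = 1156 - 1 = 1155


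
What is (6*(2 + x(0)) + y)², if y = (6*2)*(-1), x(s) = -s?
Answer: 0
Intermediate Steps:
y = -12 (y = 12*(-1) = -12)
(6*(2 + x(0)) + y)² = (6*(2 - 1*0) - 12)² = (6*(2 + 0) - 12)² = (6*2 - 12)² = (12 - 12)² = 0² = 0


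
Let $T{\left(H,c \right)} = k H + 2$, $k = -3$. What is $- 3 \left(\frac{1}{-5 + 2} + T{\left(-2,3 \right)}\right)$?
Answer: $-23$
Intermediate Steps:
$T{\left(H,c \right)} = 2 - 3 H$ ($T{\left(H,c \right)} = - 3 H + 2 = 2 - 3 H$)
$- 3 \left(\frac{1}{-5 + 2} + T{\left(-2,3 \right)}\right) = - 3 \left(\frac{1}{-5 + 2} + \left(2 - -6\right)\right) = - 3 \left(\frac{1}{-3} + \left(2 + 6\right)\right) = - 3 \left(- \frac{1}{3} + 8\right) = \left(-3\right) \frac{23}{3} = -23$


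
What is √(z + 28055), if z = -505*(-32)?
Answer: √44215 ≈ 210.27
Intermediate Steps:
z = 16160
√(z + 28055) = √(16160 + 28055) = √44215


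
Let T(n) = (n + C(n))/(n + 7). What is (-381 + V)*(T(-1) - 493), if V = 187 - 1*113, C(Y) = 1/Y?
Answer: 454360/3 ≈ 1.5145e+5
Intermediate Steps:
V = 74 (V = 187 - 113 = 74)
T(n) = (n + 1/n)/(7 + n) (T(n) = (n + 1/n)/(n + 7) = (n + 1/n)/(7 + n))
(-381 + V)*(T(-1) - 493) = (-381 + 74)*((1 + (-1)²)/((-1)*(7 - 1)) - 493) = -307*(-1*(1 + 1)/6 - 493) = -307*(-1*⅙*2 - 493) = -307*(-⅓ - 493) = -307*(-1480/3) = 454360/3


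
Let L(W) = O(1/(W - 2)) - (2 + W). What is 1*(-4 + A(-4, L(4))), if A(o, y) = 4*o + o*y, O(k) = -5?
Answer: 24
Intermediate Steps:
L(W) = -7 - W (L(W) = -5 - (2 + W) = -5 + (-2 - W) = -7 - W)
1*(-4 + A(-4, L(4))) = 1*(-4 - 4*(4 + (-7 - 1*4))) = 1*(-4 - 4*(4 + (-7 - 4))) = 1*(-4 - 4*(4 - 11)) = 1*(-4 - 4*(-7)) = 1*(-4 + 28) = 1*24 = 24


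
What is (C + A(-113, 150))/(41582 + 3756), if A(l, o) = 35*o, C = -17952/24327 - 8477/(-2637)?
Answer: 734091395/6336484218 ≈ 0.11585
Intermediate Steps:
C = 346145/139761 (C = -17952*1/24327 - 8477*(-1/2637) = -352/477 + 8477/2637 = 346145/139761 ≈ 2.4767)
(C + A(-113, 150))/(41582 + 3756) = (346145/139761 + 35*150)/(41582 + 3756) = (346145/139761 + 5250)/45338 = (734091395/139761)*(1/45338) = 734091395/6336484218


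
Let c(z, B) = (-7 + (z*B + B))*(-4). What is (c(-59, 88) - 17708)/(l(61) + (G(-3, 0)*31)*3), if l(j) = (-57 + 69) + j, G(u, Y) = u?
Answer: -1368/103 ≈ -13.282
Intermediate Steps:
c(z, B) = 28 - 4*B - 4*B*z (c(z, B) = (-7 + (B*z + B))*(-4) = (-7 + (B + B*z))*(-4) = (-7 + B + B*z)*(-4) = 28 - 4*B - 4*B*z)
l(j) = 12 + j
(c(-59, 88) - 17708)/(l(61) + (G(-3, 0)*31)*3) = ((28 - 4*88 - 4*88*(-59)) - 17708)/((12 + 61) - 3*31*3) = ((28 - 352 + 20768) - 17708)/(73 - 93*3) = (20444 - 17708)/(73 - 279) = 2736/(-206) = 2736*(-1/206) = -1368/103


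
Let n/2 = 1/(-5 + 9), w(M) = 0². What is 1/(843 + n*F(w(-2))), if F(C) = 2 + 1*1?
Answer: 2/1689 ≈ 0.0011841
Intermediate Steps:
w(M) = 0
F(C) = 3 (F(C) = 2 + 1 = 3)
n = ½ (n = 2/(-5 + 9) = 2/4 = 2*(¼) = ½ ≈ 0.50000)
1/(843 + n*F(w(-2))) = 1/(843 + (½)*3) = 1/(843 + 3/2) = 1/(1689/2) = 2/1689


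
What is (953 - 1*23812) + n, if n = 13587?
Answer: -9272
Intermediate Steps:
(953 - 1*23812) + n = (953 - 1*23812) + 13587 = (953 - 23812) + 13587 = -22859 + 13587 = -9272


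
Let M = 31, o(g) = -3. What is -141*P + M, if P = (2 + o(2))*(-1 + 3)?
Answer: 313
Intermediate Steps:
P = -2 (P = (2 - 3)*(-1 + 3) = -1*2 = -2)
-141*P + M = -141*(-2) + 31 = 282 + 31 = 313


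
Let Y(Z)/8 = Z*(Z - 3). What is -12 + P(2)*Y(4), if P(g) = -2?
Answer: -76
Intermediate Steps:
Y(Z) = 8*Z*(-3 + Z) (Y(Z) = 8*(Z*(Z - 3)) = 8*(Z*(-3 + Z)) = 8*Z*(-3 + Z))
-12 + P(2)*Y(4) = -12 - 16*4*(-3 + 4) = -12 - 16*4 = -12 - 2*32 = -12 - 64 = -76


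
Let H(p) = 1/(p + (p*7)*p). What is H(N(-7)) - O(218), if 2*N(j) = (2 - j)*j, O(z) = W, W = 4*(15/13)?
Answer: -1659368/359541 ≈ -4.6152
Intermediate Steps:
W = 60/13 (W = 4*(15*(1/13)) = 4*(15/13) = 60/13 ≈ 4.6154)
O(z) = 60/13
N(j) = j*(2 - j)/2 (N(j) = ((2 - j)*j)/2 = (j*(2 - j))/2 = j*(2 - j)/2)
H(p) = 1/(p + 7*p²) (H(p) = 1/(p + (7*p)*p) = 1/(p + 7*p²))
H(N(-7)) - O(218) = 1/((((½)*(-7)*(2 - 1*(-7))))*(1 + 7*((½)*(-7)*(2 - 1*(-7))))) - 1*60/13 = 1/((((½)*(-7)*(2 + 7)))*(1 + 7*((½)*(-7)*(2 + 7)))) - 60/13 = 1/((((½)*(-7)*9))*(1 + 7*((½)*(-7)*9))) - 60/13 = 1/((-63/2)*(1 + 7*(-63/2))) - 60/13 = -2/(63*(1 - 441/2)) - 60/13 = -2/(63*(-439/2)) - 60/13 = -2/63*(-2/439) - 60/13 = 4/27657 - 60/13 = -1659368/359541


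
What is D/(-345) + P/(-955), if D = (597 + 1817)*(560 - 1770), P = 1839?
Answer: 557772649/65895 ≈ 8464.6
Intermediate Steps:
D = -2920940 (D = 2414*(-1210) = -2920940)
D/(-345) + P/(-955) = -2920940/(-345) + 1839/(-955) = -2920940*(-1/345) + 1839*(-1/955) = 584188/69 - 1839/955 = 557772649/65895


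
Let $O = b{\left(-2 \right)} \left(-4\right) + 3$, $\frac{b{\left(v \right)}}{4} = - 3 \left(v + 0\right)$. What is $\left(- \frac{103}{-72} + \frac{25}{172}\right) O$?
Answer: $- \frac{151249}{1032} \approx -146.56$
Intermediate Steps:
$b{\left(v \right)} = - 12 v$ ($b{\left(v \right)} = 4 \left(- 3 \left(v + 0\right)\right) = 4 \left(- 3 v\right) = - 12 v$)
$O = -93$ ($O = \left(-12\right) \left(-2\right) \left(-4\right) + 3 = 24 \left(-4\right) + 3 = -96 + 3 = -93$)
$\left(- \frac{103}{-72} + \frac{25}{172}\right) O = \left(- \frac{103}{-72} + \frac{25}{172}\right) \left(-93\right) = \left(\left(-103\right) \left(- \frac{1}{72}\right) + 25 \cdot \frac{1}{172}\right) \left(-93\right) = \left(\frac{103}{72} + \frac{25}{172}\right) \left(-93\right) = \frac{4879}{3096} \left(-93\right) = - \frac{151249}{1032}$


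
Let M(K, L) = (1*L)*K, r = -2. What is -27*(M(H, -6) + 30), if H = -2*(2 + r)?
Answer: -810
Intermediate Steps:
H = 0 (H = -2*(2 - 2) = -2*0 = 0)
M(K, L) = K*L (M(K, L) = L*K = K*L)
-27*(M(H, -6) + 30) = -27*(0*(-6) + 30) = -27*(0 + 30) = -27*30 = -810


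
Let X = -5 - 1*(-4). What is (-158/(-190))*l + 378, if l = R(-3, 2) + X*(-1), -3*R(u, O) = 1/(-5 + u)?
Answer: 172763/456 ≈ 378.87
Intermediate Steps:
R(u, O) = -1/(3*(-5 + u))
X = -1 (X = -5 + 4 = -1)
l = 25/24 (l = -1/(-15 + 3*(-3)) - 1*(-1) = -1/(-15 - 9) + 1 = -1/(-24) + 1 = -1*(-1/24) + 1 = 1/24 + 1 = 25/24 ≈ 1.0417)
(-158/(-190))*l + 378 = -158/(-190)*(25/24) + 378 = -158*(-1/190)*(25/24) + 378 = (79/95)*(25/24) + 378 = 395/456 + 378 = 172763/456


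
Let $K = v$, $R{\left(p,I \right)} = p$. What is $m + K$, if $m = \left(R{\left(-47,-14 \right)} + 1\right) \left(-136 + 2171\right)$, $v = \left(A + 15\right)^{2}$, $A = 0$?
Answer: $-93385$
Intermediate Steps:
$v = 225$ ($v = \left(0 + 15\right)^{2} = 15^{2} = 225$)
$K = 225$
$m = -93610$ ($m = \left(-47 + 1\right) \left(-136 + 2171\right) = \left(-46\right) 2035 = -93610$)
$m + K = -93610 + 225 = -93385$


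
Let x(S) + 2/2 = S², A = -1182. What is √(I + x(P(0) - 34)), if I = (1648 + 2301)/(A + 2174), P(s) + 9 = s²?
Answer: √113904230/248 ≈ 43.035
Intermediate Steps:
P(s) = -9 + s²
x(S) = -1 + S²
I = 3949/992 (I = (1648 + 2301)/(-1182 + 2174) = 3949/992 ≈ 3.9808)
√(I + x(P(0) - 34)) = √(3949/992 + (-1 + ((-9 + 0²) - 34)²)) = √(3949/992 + (-1 + ((-9 + 0) - 34)²)) = √(3949/992 + (-1 + (-9 - 34)²)) = √(3949/992 + (-1 + (-43)²)) = √(3949/992 + (-1 + 1849)) = √(3949/992 + 1848) = √(1837165/992) = √113904230/248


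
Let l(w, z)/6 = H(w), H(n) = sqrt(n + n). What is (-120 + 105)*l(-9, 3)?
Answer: -270*I*sqrt(2) ≈ -381.84*I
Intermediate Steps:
H(n) = sqrt(2)*sqrt(n) (H(n) = sqrt(2*n) = sqrt(2)*sqrt(n))
l(w, z) = 6*sqrt(2)*sqrt(w) (l(w, z) = 6*(sqrt(2)*sqrt(w)) = 6*sqrt(2)*sqrt(w))
(-120 + 105)*l(-9, 3) = (-120 + 105)*(6*sqrt(2)*sqrt(-9)) = -90*sqrt(2)*3*I = -270*I*sqrt(2)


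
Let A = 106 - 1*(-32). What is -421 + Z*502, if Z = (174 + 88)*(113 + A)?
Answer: 33012103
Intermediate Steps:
A = 138 (A = 106 + 32 = 138)
Z = 65762 (Z = (174 + 88)*(113 + 138) = 262*251 = 65762)
-421 + Z*502 = -421 + 65762*502 = -421 + 33012524 = 33012103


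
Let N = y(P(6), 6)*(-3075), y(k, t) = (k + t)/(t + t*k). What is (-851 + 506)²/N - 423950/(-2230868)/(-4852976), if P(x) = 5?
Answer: -309265481720857813/2441341668644384 ≈ -126.68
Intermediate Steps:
y(k, t) = (k + t)/(t + k*t)
N = -11275/12 (N = ((5 + 6)/(6*(1 + 5)))*(-3075) = ((⅙)*11/6)*(-3075) = ((⅙)*(⅙)*11)*(-3075) = (11/36)*(-3075) = -11275/12 ≈ -939.58)
(-851 + 506)²/N - 423950/(-2230868)/(-4852976) = (-851 + 506)²/(-11275/12) - 423950/(-2230868)/(-4852976) = (-345)²*(-12/11275) - 423950*(-1/2230868)*(-1/4852976) = 119025*(-12/11275) + (211975/1115434)*(-1/4852976) = -57132/451 - 211975/5413174431584 = -309265481720857813/2441341668644384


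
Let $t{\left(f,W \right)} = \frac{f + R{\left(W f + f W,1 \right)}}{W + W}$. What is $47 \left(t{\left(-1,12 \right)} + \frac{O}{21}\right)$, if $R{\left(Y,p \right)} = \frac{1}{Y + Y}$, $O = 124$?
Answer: $\frac{2221831}{8064} \approx 275.52$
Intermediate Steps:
$R{\left(Y,p \right)} = \frac{1}{2 Y}$
$t{\left(f,W \right)} = \frac{f + \frac{1}{4 W f}}{2 W}$ ($t{\left(f,W \right)} = \frac{f + \frac{1}{2 \left(W f + f W\right)}}{W + W} = \frac{f + \frac{1}{2 \left(W f + W f\right)}}{2 W} = \left(f + \frac{1}{2 \cdot 2 W f}\right) \frac{1}{2 W} = \left(f + \frac{\frac{1}{2} \frac{1}{W} \frac{1}{f}}{2}\right) \frac{1}{2 W} = \left(f + \frac{1}{4 W f}\right) \frac{1}{2 W} = \frac{f + \frac{1}{4 W f}}{2 W}$)
$47 \left(t{\left(-1,12 \right)} + \frac{O}{21}\right) = 47 \left(\left(\frac{1}{2} \left(-1\right) \frac{1}{12} + \frac{1}{8 \cdot 144 \left(-1\right)}\right) + \frac{124}{21}\right) = 47 \left(\left(\frac{1}{2} \left(-1\right) \frac{1}{12} + \frac{1}{8} \cdot \frac{1}{144} \left(-1\right)\right) + 124 \cdot \frac{1}{21}\right) = 47 \left(\left(- \frac{1}{24} - \frac{1}{1152}\right) + \frac{124}{21}\right) = 47 \left(- \frac{49}{1152} + \frac{124}{21}\right) = 47 \cdot \frac{47273}{8064} = \frac{2221831}{8064}$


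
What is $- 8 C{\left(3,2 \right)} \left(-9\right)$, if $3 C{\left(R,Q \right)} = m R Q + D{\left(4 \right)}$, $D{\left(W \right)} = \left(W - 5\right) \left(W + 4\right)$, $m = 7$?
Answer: $816$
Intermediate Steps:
$D{\left(W \right)} = \left(-5 + W\right) \left(4 + W\right)$
$C{\left(R,Q \right)} = - \frac{8}{3} + \frac{7 Q R}{3}$ ($C{\left(R,Q \right)} = \frac{7 R Q - \left(24 - 16\right)}{3} = \frac{7 Q R - 8}{3} = \frac{-8 + 7 Q R}{3} = - \frac{8}{3} + \frac{7 Q R}{3}$)
$- 8 C{\left(3,2 \right)} \left(-9\right) = - 8 \left(- \frac{8}{3} + \frac{7}{3} \cdot 2 \cdot 3\right) \left(-9\right) = - 8 \left(- \frac{8}{3} + 14\right) \left(-9\right) = \left(-8\right) \frac{34}{3} \left(-9\right) = \left(- \frac{272}{3}\right) \left(-9\right) = 816$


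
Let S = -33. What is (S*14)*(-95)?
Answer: 43890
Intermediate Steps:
(S*14)*(-95) = -33*14*(-95) = -462*(-95) = 43890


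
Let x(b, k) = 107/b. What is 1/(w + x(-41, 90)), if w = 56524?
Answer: 41/2317377 ≈ 1.7692e-5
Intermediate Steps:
1/(w + x(-41, 90)) = 1/(56524 + 107/(-41)) = 1/(56524 + 107*(-1/41)) = 1/(56524 - 107/41) = 1/(2317377/41) = 41/2317377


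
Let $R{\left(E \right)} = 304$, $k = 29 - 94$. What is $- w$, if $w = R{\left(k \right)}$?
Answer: $-304$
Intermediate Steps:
$k = -65$ ($k = 29 - 94 = -65$)
$w = 304$
$- w = \left(-1\right) 304 = -304$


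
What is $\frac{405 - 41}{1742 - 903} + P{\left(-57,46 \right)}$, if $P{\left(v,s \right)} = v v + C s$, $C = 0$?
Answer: $\frac{2726275}{839} \approx 3249.4$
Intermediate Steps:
$P{\left(v,s \right)} = v^{2}$ ($P{\left(v,s \right)} = v v + 0 s = v^{2} + 0 = v^{2}$)
$\frac{405 - 41}{1742 - 903} + P{\left(-57,46 \right)} = \frac{405 - 41}{1742 - 903} + \left(-57\right)^{2} = \frac{364}{839} + 3249 = \frac{2726275}{839}$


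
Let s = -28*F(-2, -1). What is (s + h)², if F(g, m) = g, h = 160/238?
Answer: 45481536/14161 ≈ 3211.7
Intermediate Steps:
h = 80/119 (h = 160*(1/238) = 80/119 ≈ 0.67227)
s = 56 (s = -28*(-2) = 56)
(s + h)² = (56 + 80/119)² = (6744/119)² = 45481536/14161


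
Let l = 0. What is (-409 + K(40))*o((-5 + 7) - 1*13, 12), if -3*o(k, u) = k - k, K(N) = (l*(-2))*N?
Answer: 0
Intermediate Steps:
K(N) = 0 (K(N) = (0*(-2))*N = 0*N = 0)
o(k, u) = 0 (o(k, u) = -(k - k)/3 = -⅓*0 = 0)
(-409 + K(40))*o((-5 + 7) - 1*13, 12) = (-409 + 0)*0 = -409*0 = 0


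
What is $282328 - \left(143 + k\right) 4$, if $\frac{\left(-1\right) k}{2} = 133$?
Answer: $282820$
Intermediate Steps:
$k = -266$ ($k = \left(-2\right) 133 = -266$)
$282328 - \left(143 + k\right) 4 = 282328 - \left(143 - 266\right) 4 = 282328 - \left(-123\right) 4 = 282328 - -492 = 282328 + 492 = 282820$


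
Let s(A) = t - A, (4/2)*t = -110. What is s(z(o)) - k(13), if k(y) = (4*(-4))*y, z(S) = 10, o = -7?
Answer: 143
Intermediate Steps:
t = -55 (t = (1/2)*(-110) = -55)
k(y) = -16*y
s(A) = -55 - A
s(z(o)) - k(13) = (-55 - 1*10) - (-16)*13 = (-55 - 10) - 1*(-208) = -65 + 208 = 143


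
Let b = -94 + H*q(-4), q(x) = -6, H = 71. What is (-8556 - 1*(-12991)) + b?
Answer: 3915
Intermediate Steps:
b = -520 (b = -94 + 71*(-6) = -94 - 426 = -520)
(-8556 - 1*(-12991)) + b = (-8556 - 1*(-12991)) - 520 = (-8556 + 12991) - 520 = 4435 - 520 = 3915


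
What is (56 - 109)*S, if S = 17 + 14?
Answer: -1643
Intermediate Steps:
S = 31
(56 - 109)*S = (56 - 109)*31 = -53*31 = -1643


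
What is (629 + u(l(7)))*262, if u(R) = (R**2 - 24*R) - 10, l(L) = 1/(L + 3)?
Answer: 8077591/50 ≈ 1.6155e+5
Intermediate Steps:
l(L) = 1/(3 + L)
u(R) = -10 + R**2 - 24*R
(629 + u(l(7)))*262 = (629 + (-10 + (1/(3 + 7))**2 - 24/(3 + 7)))*262 = (629 + (-10 + (1/10)**2 - 24/10))*262 = (629 + (-10 + (1/10)**2 - 24*1/10))*262 = (629 + (-10 + 1/100 - 12/5))*262 = (629 - 1239/100)*262 = (61661/100)*262 = 8077591/50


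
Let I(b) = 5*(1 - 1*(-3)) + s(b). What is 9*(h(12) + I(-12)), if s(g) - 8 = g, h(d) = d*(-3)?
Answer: -180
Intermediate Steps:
h(d) = -3*d
s(g) = 8 + g
I(b) = 28 + b (I(b) = 5*(1 - 1*(-3)) + (8 + b) = 5*(1 + 3) + (8 + b) = 5*4 + (8 + b) = 20 + (8 + b) = 28 + b)
9*(h(12) + I(-12)) = 9*(-3*12 + (28 - 12)) = 9*(-36 + 16) = 9*(-20) = -180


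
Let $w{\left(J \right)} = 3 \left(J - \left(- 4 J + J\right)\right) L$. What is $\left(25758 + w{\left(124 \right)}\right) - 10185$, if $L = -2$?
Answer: $12597$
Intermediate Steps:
$w{\left(J \right)} = - 24 J$ ($w{\left(J \right)} = 3 \left(J - \left(- 4 J + J\right)\right) \left(-2\right) = 3 \left(J - - 3 J\right) \left(-2\right) = 3 \left(J + 3 J\right) \left(-2\right) = 3 \cdot 4 J \left(-2\right) = 12 J \left(-2\right) = - 24 J$)
$\left(25758 + w{\left(124 \right)}\right) - 10185 = \left(25758 - 2976\right) - 10185 = 22782 - 10185 = 12597$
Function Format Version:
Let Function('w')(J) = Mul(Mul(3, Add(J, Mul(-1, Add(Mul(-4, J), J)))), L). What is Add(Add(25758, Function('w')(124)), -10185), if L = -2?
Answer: 12597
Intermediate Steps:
Function('w')(J) = Mul(-24, J) (Function('w')(J) = Mul(Mul(3, Add(J, Mul(-1, Add(Mul(-4, J), J)))), -2) = Mul(Mul(3, Add(J, Mul(-1, Mul(-3, J)))), -2) = Mul(Mul(3, Add(J, Mul(3, J))), -2) = Mul(Mul(3, Mul(4, J)), -2) = Mul(Mul(12, J), -2) = Mul(-24, J))
Add(Add(25758, Function('w')(124)), -10185) = Add(Add(25758, Mul(-24, 124)), -10185) = Add(Add(25758, -2976), -10185) = Add(22782, -10185) = 12597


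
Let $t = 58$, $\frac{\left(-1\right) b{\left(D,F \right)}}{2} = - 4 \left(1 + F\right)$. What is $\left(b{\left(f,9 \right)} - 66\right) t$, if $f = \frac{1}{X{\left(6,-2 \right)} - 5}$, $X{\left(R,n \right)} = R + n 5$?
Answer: $812$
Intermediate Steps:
$X{\left(R,n \right)} = R + 5 n$
$f = - \frac{1}{9}$ ($f = \frac{1}{\left(6 + 5 \left(-2\right)\right) - 5} = \frac{1}{\left(6 - 10\right) - 5} = \frac{1}{-4 - 5} = \frac{1}{-9} = - \frac{1}{9} \approx -0.11111$)
$b{\left(D,F \right)} = 8 + 8 F$ ($b{\left(D,F \right)} = - 2 \left(- 4 \left(1 + F\right)\right) = - 2 \left(-4 - 4 F\right) = 8 + 8 F$)
$\left(b{\left(f,9 \right)} - 66\right) t = \left(\left(8 + 8 \cdot 9\right) - 66\right) 58 = \left(\left(8 + 72\right) - 66\right) 58 = \left(80 - 66\right) 58 = 14 \cdot 58 = 812$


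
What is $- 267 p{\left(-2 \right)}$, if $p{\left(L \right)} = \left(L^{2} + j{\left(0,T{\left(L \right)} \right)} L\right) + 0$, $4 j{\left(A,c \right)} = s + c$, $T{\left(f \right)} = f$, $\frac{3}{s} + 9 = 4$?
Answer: $- \frac{14151}{10} \approx -1415.1$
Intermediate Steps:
$s = - \frac{3}{5}$ ($s = \frac{3}{-9 + 4} = \frac{3}{-5} = 3 \left(- \frac{1}{5}\right) = - \frac{3}{5} \approx -0.6$)
$j{\left(A,c \right)} = - \frac{3}{20} + \frac{c}{4}$ ($j{\left(A,c \right)} = \frac{- \frac{3}{5} + c}{4} = - \frac{3}{20} + \frac{c}{4}$)
$p{\left(L \right)} = L^{2} + L \left(- \frac{3}{20} + \frac{L}{4}\right)$ ($p{\left(L \right)} = \left(L^{2} + \left(- \frac{3}{20} + \frac{L}{4}\right) L\right) + 0 = \left(L^{2} + L \left(- \frac{3}{20} + \frac{L}{4}\right)\right) + 0 = L^{2} + L \left(- \frac{3}{20} + \frac{L}{4}\right)$)
$- 267 p{\left(-2 \right)} = - 267 \cdot \frac{1}{20} \left(-2\right) \left(-3 + 25 \left(-2\right)\right) = - 267 \cdot \frac{1}{20} \left(-2\right) \left(-3 - 50\right) = - 267 \cdot \frac{1}{20} \left(-2\right) \left(-53\right) = \left(-267\right) \frac{53}{10} = - \frac{14151}{10}$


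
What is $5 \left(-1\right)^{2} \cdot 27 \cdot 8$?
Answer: $1080$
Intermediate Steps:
$5 \left(-1\right)^{2} \cdot 27 \cdot 8 = 5 \cdot 1 \cdot 27 \cdot 8 = 5 \cdot 27 \cdot 8 = 135 \cdot 8 = 1080$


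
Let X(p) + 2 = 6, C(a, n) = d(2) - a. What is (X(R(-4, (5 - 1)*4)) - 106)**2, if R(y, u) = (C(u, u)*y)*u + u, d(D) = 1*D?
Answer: 10404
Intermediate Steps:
d(D) = D
C(a, n) = 2 - a
R(y, u) = u + u*y*(2 - u) (R(y, u) = ((2 - u)*y)*u + u = (y*(2 - u))*u + u = u*y*(2 - u) + u = u + u*y*(2 - u))
X(p) = 4 (X(p) = -2 + 6 = 4)
(X(R(-4, (5 - 1)*4)) - 106)**2 = (4 - 106)**2 = (-102)**2 = 10404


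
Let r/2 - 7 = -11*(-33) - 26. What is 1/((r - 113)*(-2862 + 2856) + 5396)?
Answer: 1/1946 ≈ 0.00051387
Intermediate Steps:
r = 688 (r = 14 + 2*(-11*(-33) - 26) = 14 + 2*(363 - 26) = 14 + 2*337 = 14 + 674 = 688)
1/((r - 113)*(-2862 + 2856) + 5396) = 1/((688 - 113)*(-2862 + 2856) + 5396) = 1/(575*(-6) + 5396) = 1/(-3450 + 5396) = 1/1946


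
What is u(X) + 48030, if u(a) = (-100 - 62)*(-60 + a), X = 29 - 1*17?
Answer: 55806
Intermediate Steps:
X = 12 (X = 29 - 17 = 12)
u(a) = 9720 - 162*a (u(a) = -162*(-60 + a) = 9720 - 162*a)
u(X) + 48030 = (9720 - 162*12) + 48030 = (9720 - 1944) + 48030 = 7776 + 48030 = 55806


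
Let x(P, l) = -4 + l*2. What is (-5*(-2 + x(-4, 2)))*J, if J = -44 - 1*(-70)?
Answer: 260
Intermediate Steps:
x(P, l) = -4 + 2*l
J = 26 (J = -44 + 70 = 26)
(-5*(-2 + x(-4, 2)))*J = -5*(-2 + (-4 + 2*2))*26 = -5*(-2 + (-4 + 4))*26 = -5*(-2 + 0)*26 = -5*(-2)*26 = 10*26 = 260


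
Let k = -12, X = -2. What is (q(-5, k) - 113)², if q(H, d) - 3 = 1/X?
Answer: 48841/4 ≈ 12210.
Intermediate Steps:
q(H, d) = 5/2 (q(H, d) = 3 + 1/(-2) = 3 - ½ = 5/2)
(q(-5, k) - 113)² = (5/2 - 113)² = (-221/2)² = 48841/4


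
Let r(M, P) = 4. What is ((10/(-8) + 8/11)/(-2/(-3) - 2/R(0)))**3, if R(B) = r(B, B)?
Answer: -328509/10648 ≈ -30.852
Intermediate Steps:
R(B) = 4
((10/(-8) + 8/11)/(-2/(-3) - 2/R(0)))**3 = ((10/(-8) + 8/11)/(-2/(-3) - 2/4))**3 = ((10*(-1/8) + 8*(1/11))/(-2*(-1/3) - 2*1/4))**3 = ((-5/4 + 8/11)/(2/3 - 1/2))**3 = (-23/(44*1/6))**3 = (-23/44*6)**3 = (-69/22)**3 = -328509/10648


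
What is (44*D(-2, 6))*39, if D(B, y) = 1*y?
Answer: 10296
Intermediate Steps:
D(B, y) = y
(44*D(-2, 6))*39 = (44*6)*39 = 264*39 = 10296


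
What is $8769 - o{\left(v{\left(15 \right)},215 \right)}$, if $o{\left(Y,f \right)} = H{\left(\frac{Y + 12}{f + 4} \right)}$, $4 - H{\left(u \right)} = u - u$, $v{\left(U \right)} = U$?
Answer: $8765$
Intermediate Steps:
$H{\left(u \right)} = 4$ ($H{\left(u \right)} = 4 - \left(u - u\right) = 4 - 0 = 4 + 0 = 4$)
$o{\left(Y,f \right)} = 4$
$8769 - o{\left(v{\left(15 \right)},215 \right)} = 8769 - 4 = 8765$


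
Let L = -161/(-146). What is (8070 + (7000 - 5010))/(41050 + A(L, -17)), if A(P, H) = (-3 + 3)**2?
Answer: 1006/4105 ≈ 0.24507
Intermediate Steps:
L = 161/146 (L = -161*(-1/146) = 161/146 ≈ 1.1027)
A(P, H) = 0 (A(P, H) = 0**2 = 0)
(8070 + (7000 - 5010))/(41050 + A(L, -17)) = (8070 + (7000 - 5010))/(41050 + 0) = (8070 + 1990)/41050 = 10060*(1/41050) = 1006/4105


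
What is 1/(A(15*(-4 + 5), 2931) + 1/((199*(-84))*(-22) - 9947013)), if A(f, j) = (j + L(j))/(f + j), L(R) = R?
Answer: 4703417151/9358937506 ≈ 0.50256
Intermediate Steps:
A(f, j) = 2*j/(f + j) (A(f, j) = (j + j)/(f + j) = (2*j)/(f + j) = 2*j/(f + j))
1/(A(15*(-4 + 5), 2931) + 1/((199*(-84))*(-22) - 9947013)) = 1/(2*2931/(15*(-4 + 5) + 2931) + 1/((199*(-84))*(-22) - 9947013)) = 1/(2*2931/(15*1 + 2931) + 1/(-16716*(-22) - 9947013)) = 1/(2*2931/(15 + 2931) + 1/(367752 - 9947013)) = 1/(2*2931/2946 + 1/(-9579261)) = 1/(2*2931*(1/2946) - 1/9579261) = 1/(977/491 - 1/9579261) = 1/(9358937506/4703417151) = 4703417151/9358937506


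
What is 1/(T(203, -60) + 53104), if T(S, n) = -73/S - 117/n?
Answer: 4060/215608697 ≈ 1.8830e-5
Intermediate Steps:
T(S, n) = -117/n - 73/S
1/(T(203, -60) + 53104) = 1/((-117/(-60) - 73/203) + 53104) = 1/((-117*(-1/60) - 73*1/203) + 53104) = 1/((39/20 - 73/203) + 53104) = 1/(6457/4060 + 53104) = 1/(215608697/4060) = 4060/215608697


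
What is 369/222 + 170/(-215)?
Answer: 2773/3182 ≈ 0.87146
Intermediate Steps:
369/222 + 170/(-215) = 369*(1/222) + 170*(-1/215) = 123/74 - 34/43 = 2773/3182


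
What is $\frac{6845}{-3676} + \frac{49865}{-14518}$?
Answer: $- \frac{141339725}{26684084} \approx -5.2968$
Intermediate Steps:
$\frac{6845}{-3676} + \frac{49865}{-14518} = 6845 \left(- \frac{1}{3676}\right) + 49865 \left(- \frac{1}{14518}\right) = - \frac{6845}{3676} - \frac{49865}{14518} = - \frac{141339725}{26684084}$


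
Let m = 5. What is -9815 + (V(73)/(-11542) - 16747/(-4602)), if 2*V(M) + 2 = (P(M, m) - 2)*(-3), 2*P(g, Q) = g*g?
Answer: -35939631017/3663192 ≈ -9811.0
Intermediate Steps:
P(g, Q) = g**2/2 (P(g, Q) = (g*g)/2 = g**2/2)
V(M) = 2 - 3*M**2/4 (V(M) = -1 + ((M**2/2 - 2)*(-3))/2 = -1 + ((-2 + M**2/2)*(-3))/2 = -1 + (6 - 3*M**2/2)/2 = -1 + (3 - 3*M**2/4) = 2 - 3*M**2/4)
-9815 + (V(73)/(-11542) - 16747/(-4602)) = -9815 + ((2 - 3/4*73**2)/(-11542) - 16747/(-4602)) = -9815 + ((2 - 3/4*5329)*(-1/11542) - 16747*(-1/4602)) = -9815 + ((2 - 15987/4)*(-1/11542) + 16747/4602) = -9815 + (-15979/4*(-1/11542) + 16747/4602) = -9815 + (551/1592 + 16747/4602) = -9815 + 14598463/3663192 = -35939631017/3663192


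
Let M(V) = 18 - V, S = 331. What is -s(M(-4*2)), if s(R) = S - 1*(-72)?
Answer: -403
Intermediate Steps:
s(R) = 403 (s(R) = 331 - 1*(-72) = 331 + 72 = 403)
-s(M(-4*2)) = -1*403 = -403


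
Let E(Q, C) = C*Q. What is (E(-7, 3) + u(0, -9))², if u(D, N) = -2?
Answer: 529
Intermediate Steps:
(E(-7, 3) + u(0, -9))² = (3*(-7) - 2)² = (-21 - 2)² = (-23)² = 529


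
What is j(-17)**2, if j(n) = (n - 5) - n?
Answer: 25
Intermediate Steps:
j(n) = -5 (j(n) = (-5 + n) - n = -5)
j(-17)**2 = (-5)**2 = 25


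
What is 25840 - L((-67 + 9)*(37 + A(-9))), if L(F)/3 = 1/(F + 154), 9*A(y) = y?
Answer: 49974563/1934 ≈ 25840.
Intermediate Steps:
A(y) = y/9
L(F) = 3/(154 + F) (L(F) = 3/(F + 154) = 3/(154 + F))
25840 - L((-67 + 9)*(37 + A(-9))) = 25840 - 3/(154 + (-67 + 9)*(37 + (⅑)*(-9))) = 25840 - 3/(154 - 58*(37 - 1)) = 25840 - 3/(154 - 58*36) = 25840 - 3/(154 - 2088) = 25840 - 3/(-1934) = 25840 - 3*(-1)/1934 = 25840 - 1*(-3/1934) = 25840 + 3/1934 = 49974563/1934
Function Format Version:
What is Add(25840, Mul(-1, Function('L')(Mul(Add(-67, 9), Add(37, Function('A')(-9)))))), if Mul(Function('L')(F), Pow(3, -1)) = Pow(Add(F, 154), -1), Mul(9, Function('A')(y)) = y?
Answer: Rational(49974563, 1934) ≈ 25840.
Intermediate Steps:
Function('A')(y) = Mul(Rational(1, 9), y)
Function('L')(F) = Mul(3, Pow(Add(154, F), -1)) (Function('L')(F) = Mul(3, Pow(Add(F, 154), -1)) = Mul(3, Pow(Add(154, F), -1)))
Add(25840, Mul(-1, Function('L')(Mul(Add(-67, 9), Add(37, Function('A')(-9)))))) = Add(25840, Mul(-1, Mul(3, Pow(Add(154, Mul(Add(-67, 9), Add(37, Mul(Rational(1, 9), -9)))), -1)))) = Add(25840, Mul(-1, Mul(3, Pow(Add(154, Mul(-58, Add(37, -1))), -1)))) = Add(25840, Mul(-1, Mul(3, Pow(Add(154, Mul(-58, 36)), -1)))) = Add(25840, Mul(-1, Mul(3, Pow(Add(154, -2088), -1)))) = Add(25840, Mul(-1, Mul(3, Pow(-1934, -1)))) = Add(25840, Mul(-1, Mul(3, Rational(-1, 1934)))) = Add(25840, Mul(-1, Rational(-3, 1934))) = Add(25840, Rational(3, 1934)) = Rational(49974563, 1934)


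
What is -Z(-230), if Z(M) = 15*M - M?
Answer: 3220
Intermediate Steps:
Z(M) = 14*M
-Z(-230) = -14*(-230) = -1*(-3220) = 3220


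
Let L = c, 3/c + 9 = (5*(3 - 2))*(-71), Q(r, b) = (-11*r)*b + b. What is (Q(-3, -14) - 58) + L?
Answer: -194379/364 ≈ -534.01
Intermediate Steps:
Q(r, b) = b - 11*b*r (Q(r, b) = -11*b*r + b = b - 11*b*r)
c = -3/364 (c = 3/(-9 + (5*(3 - 2))*(-71)) = 3/(-9 + (5*1)*(-71)) = 3/(-9 + 5*(-71)) = 3/(-9 - 355) = 3/(-364) = 3*(-1/364) = -3/364 ≈ -0.0082418)
L = -3/364 ≈ -0.0082418
(Q(-3, -14) - 58) + L = (-14*(1 - 11*(-3)) - 58) - 3/364 = (-14*(1 + 33) - 58) - 3/364 = (-14*34 - 58) - 3/364 = (-476 - 58) - 3/364 = -534 - 3/364 = -194379/364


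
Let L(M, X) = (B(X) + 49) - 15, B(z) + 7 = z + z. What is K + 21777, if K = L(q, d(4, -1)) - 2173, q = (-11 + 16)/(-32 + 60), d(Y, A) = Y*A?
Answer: 19623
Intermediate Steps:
d(Y, A) = A*Y
q = 5/28 ≈ 0.17857
B(z) = -7 + 2*z (B(z) = -7 + (z + z) = -7 + 2*z)
L(M, X) = 27 + 2*X (L(M, X) = ((-7 + 2*X) + 49) - 15 = (42 + 2*X) - 15 = 27 + 2*X)
K = -2154 (K = (27 + 2*(-1*4)) - 2173 = (27 + 2*(-4)) - 2173 = (27 - 8) - 2173 = 19 - 2173 = -2154)
K + 21777 = -2154 + 21777 = 19623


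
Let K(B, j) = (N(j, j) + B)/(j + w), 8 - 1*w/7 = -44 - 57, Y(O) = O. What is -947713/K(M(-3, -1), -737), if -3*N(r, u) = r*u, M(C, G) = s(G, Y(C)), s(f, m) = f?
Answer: 36960807/271586 ≈ 136.09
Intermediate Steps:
w = 763 (w = 56 - 7*(-44 - 57) = 56 - 7*(-101) = 56 + 707 = 763)
M(C, G) = G
N(r, u) = -r*u/3
K(B, j) = (B - j**2/3)/(763 + j) (K(B, j) = (-j*j/3 + B)/(j + 763) = (-j**2/3 + B)/(763 + j) = (B - j**2/3)/(763 + j))
-947713/K(M(-3, -1), -737) = -947713*(763 - 737)/(-1 - 1/3*(-737)**2) = -947713*26/(-1 - 1/3*543169) = -947713*26/(-1 - 543169/3) = -947713/((1/26)*(-543172/3)) = -947713/(-271586/39) = -947713*(-39/271586) = 36960807/271586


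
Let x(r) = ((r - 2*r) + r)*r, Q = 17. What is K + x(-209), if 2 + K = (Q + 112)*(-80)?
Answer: -10322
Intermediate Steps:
K = -10322 (K = -2 + (17 + 112)*(-80) = -2 + 129*(-80) = -2 - 10320 = -10322)
x(r) = 0 (x(r) = (-r + r)*r = 0*r = 0)
K + x(-209) = -10322 + 0 = -10322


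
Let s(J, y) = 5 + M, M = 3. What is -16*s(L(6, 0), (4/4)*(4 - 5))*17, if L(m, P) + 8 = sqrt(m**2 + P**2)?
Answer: -2176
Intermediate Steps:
L(m, P) = -8 + sqrt(P**2 + m**2) (L(m, P) = -8 + sqrt(m**2 + P**2) = -8 + sqrt(P**2 + m**2))
s(J, y) = 8 (s(J, y) = 5 + 3 = 8)
-16*s(L(6, 0), (4/4)*(4 - 5))*17 = -16*8*17 = -128*17 = -2176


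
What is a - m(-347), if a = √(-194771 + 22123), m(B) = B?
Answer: 347 + 2*I*√43162 ≈ 347.0 + 415.51*I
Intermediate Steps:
a = 2*I*√43162 (a = √(-172648) = 2*I*√43162 ≈ 415.51*I)
a - m(-347) = 2*I*√43162 - 1*(-347) = 2*I*√43162 + 347 = 347 + 2*I*√43162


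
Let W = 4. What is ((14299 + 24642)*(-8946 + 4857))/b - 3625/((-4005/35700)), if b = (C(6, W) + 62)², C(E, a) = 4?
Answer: -548105887/129228 ≈ -4241.4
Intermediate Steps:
b = 4356 (b = (4 + 62)² = 66² = 4356)
((14299 + 24642)*(-8946 + 4857))/b - 3625/((-4005/35700)) = ((14299 + 24642)*(-8946 + 4857))/4356 - 3625/((-4005/35700)) = (38941*(-4089))*(1/4356) - 3625/((-4005*1/35700)) = -159229749*1/4356 - 3625/(-267/2380) = -53076583/1452 - 3625*(-2380/267) = -53076583/1452 + 8627500/267 = -548105887/129228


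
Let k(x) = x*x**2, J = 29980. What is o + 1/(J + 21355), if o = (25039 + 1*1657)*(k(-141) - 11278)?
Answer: -3857099645380839/51335 ≈ -7.5136e+10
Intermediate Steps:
k(x) = x**3
o = -75135865304 (o = (25039 + 1*1657)*((-141)**3 - 11278) = (25039 + 1657)*(-2803221 - 11278) = 26696*(-2814499) = -75135865304)
o + 1/(J + 21355) = -75135865304 + 1/(29980 + 21355) = -75135865304 + 1/51335 = -3857099645380839/51335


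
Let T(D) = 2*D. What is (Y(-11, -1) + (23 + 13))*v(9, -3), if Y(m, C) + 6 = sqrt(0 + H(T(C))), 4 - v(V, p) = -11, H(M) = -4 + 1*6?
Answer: 450 + 15*sqrt(2) ≈ 471.21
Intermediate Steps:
H(M) = 2 (H(M) = -4 + 6 = 2)
v(V, p) = 15 (v(V, p) = 4 - 1*(-11) = 4 + 11 = 15)
Y(m, C) = -6 + sqrt(2) (Y(m, C) = -6 + sqrt(0 + 2) = -6 + sqrt(2))
(Y(-11, -1) + (23 + 13))*v(9, -3) = ((-6 + sqrt(2)) + (23 + 13))*15 = ((-6 + sqrt(2)) + 36)*15 = (30 + sqrt(2))*15 = 450 + 15*sqrt(2)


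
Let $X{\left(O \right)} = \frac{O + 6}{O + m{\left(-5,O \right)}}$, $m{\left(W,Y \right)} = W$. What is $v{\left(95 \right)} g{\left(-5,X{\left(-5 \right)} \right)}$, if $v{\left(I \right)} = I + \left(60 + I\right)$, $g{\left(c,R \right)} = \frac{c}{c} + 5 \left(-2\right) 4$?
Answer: $-9750$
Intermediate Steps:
$X{\left(O \right)} = \frac{6 + O}{-5 + O}$ ($X{\left(O \right)} = \frac{O + 6}{O - 5} = \frac{6 + O}{-5 + O}$)
$g{\left(c,R \right)} = -39$ ($g{\left(c,R \right)} = 1 - 40 = -39$)
$v{\left(I \right)} = 60 + 2 I$
$v{\left(95 \right)} g{\left(-5,X{\left(-5 \right)} \right)} = \left(60 + 2 \cdot 95\right) \left(-39\right) = \left(60 + 190\right) \left(-39\right) = 250 \left(-39\right) = -9750$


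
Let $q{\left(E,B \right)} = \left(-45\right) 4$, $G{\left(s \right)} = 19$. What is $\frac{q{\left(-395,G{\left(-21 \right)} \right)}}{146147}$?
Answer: $- \frac{180}{146147} \approx -0.0012316$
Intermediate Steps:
$q{\left(E,B \right)} = -180$
$\frac{q{\left(-395,G{\left(-21 \right)} \right)}}{146147} = - \frac{180}{146147}$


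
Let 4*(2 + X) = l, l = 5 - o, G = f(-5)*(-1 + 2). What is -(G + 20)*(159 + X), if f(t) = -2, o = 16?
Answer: -5553/2 ≈ -2776.5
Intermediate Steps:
G = -2 (G = -2*(-1 + 2) = -2*1 = -2)
l = -11 (l = 5 - 1*16 = 5 - 16 = -11)
X = -19/4 (X = -2 + (¼)*(-11) = -2 - 11/4 = -19/4 ≈ -4.7500)
-(G + 20)*(159 + X) = -(-2 + 20)*(159 - 19/4) = -18*617/4 = -1*5553/2 = -5553/2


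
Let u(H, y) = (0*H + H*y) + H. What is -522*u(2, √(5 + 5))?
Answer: -1044 - 1044*√10 ≈ -4345.4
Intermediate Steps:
u(H, y) = H + H*y (u(H, y) = (0 + H*y) + H = H*y + H = H + H*y)
-522*u(2, √(5 + 5)) = -1044*(1 + √(5 + 5)) = -1044*(1 + √10) = -522*(2 + 2*√10) = -1044 - 1044*√10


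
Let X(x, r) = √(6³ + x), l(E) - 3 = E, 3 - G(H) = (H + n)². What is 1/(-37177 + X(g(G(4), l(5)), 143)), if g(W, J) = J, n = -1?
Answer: -5311/197447015 - 4*√14/1382129105 ≈ -2.6909e-5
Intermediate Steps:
G(H) = 3 - (-1 + H)² (G(H) = 3 - (H - 1)² = 3 - (-1 + H)²)
l(E) = 3 + E
X(x, r) = √(216 + x)
1/(-37177 + X(g(G(4), l(5)), 143)) = 1/(-37177 + √(216 + (3 + 5))) = 1/(-37177 + √(216 + 8)) = 1/(-37177 + √224) = 1/(-37177 + 4*√14)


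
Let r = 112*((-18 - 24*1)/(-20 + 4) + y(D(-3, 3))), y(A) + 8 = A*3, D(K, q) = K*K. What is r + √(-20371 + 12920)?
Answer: 2422 + I*√7451 ≈ 2422.0 + 86.319*I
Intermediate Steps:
D(K, q) = K²
y(A) = -8 + 3*A (y(A) = -8 + A*3 = -8 + 3*A)
r = 2422 (r = 112*((-18 - 24*1)/(-20 + 4) + (-8 + 3*(-3)²)) = 112*((-18 - 24)/(-16) + (-8 + 3*9)) = 112*(-42*(-1/16) + (-8 + 27)) = 112*(21/8 + 19) = 112*(173/8) = 2422)
r + √(-20371 + 12920) = 2422 + √(-20371 + 12920) = 2422 + √(-7451) = 2422 + I*√7451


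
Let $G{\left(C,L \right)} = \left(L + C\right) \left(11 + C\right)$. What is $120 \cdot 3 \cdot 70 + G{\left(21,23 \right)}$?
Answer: $26608$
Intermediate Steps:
$G{\left(C,L \right)} = \left(11 + C\right) \left(C + L\right)$ ($G{\left(C,L \right)} = \left(C + L\right) \left(11 + C\right) = \left(11 + C\right) \left(C + L\right)$)
$120 \cdot 3 \cdot 70 + G{\left(21,23 \right)} = 120 \cdot 3 \cdot 70 + \left(21^{2} + 11 \cdot 21 + 11 \cdot 23 + 21 \cdot 23\right) = 360 \cdot 70 + \left(441 + 231 + 253 + 483\right) = 25200 + 1408 = 26608$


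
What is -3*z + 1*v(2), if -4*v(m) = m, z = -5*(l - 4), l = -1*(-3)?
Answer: -31/2 ≈ -15.500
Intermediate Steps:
l = 3
z = 5 (z = -5*(3 - 4) = -5*(-1) = 5)
v(m) = -m/4
-3*z + 1*v(2) = -3*5 + 1*(-¼*2) = -15 + 1*(-½) = -15 - ½ = -31/2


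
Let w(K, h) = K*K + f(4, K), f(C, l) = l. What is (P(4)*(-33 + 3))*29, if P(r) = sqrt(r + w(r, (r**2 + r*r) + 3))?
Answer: -1740*sqrt(6) ≈ -4262.1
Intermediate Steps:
w(K, h) = K + K**2 (w(K, h) = K*K + K = K**2 + K = K + K**2)
P(r) = sqrt(r + r*(1 + r))
(P(4)*(-33 + 3))*29 = (sqrt(4*(2 + 4))*(-33 + 3))*29 = (sqrt(4*6)*(-30))*29 = (sqrt(24)*(-30))*29 = ((2*sqrt(6))*(-30))*29 = -60*sqrt(6)*29 = -1740*sqrt(6)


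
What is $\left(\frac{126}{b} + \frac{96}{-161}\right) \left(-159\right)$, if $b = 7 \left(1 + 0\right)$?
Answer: $- \frac{445518}{161} \approx -2767.2$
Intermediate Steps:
$b = 7$ ($b = 7 \cdot 1 = 7$)
$\left(\frac{126}{b} + \frac{96}{-161}\right) \left(-159\right) = \left(\frac{126}{7} + \frac{96}{-161}\right) \left(-159\right) = \left(126 \cdot \frac{1}{7} + 96 \left(- \frac{1}{161}\right)\right) \left(-159\right) = \left(18 - \frac{96}{161}\right) \left(-159\right) = \frac{2802}{161} \left(-159\right) = - \frac{445518}{161}$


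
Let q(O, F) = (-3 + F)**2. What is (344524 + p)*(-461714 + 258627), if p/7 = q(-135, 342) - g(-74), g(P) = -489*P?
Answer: -181898730203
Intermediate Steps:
p = 551145 (p = 7*((-3 + 342)**2 - (-489)*(-74)) = 7*(339**2 - 1*36186) = 7*(114921 - 36186) = 7*78735 = 551145)
(344524 + p)*(-461714 + 258627) = (344524 + 551145)*(-461714 + 258627) = 895669*(-203087) = -181898730203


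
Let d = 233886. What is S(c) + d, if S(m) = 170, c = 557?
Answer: 234056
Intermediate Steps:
S(c) + d = 170 + 233886 = 234056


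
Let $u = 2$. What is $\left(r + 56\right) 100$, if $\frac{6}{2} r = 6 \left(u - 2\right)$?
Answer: $5600$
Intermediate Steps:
$r = 0$ ($r = \frac{6 \left(2 - 2\right)}{3} = \frac{6 \cdot 0}{3} = \frac{1}{3} \cdot 0 = 0$)
$\left(r + 56\right) 100 = \left(0 + 56\right) 100 = 56 \cdot 100 = 5600$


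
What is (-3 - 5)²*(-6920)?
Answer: -442880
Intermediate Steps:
(-3 - 5)²*(-6920) = (-8)²*(-6920) = 64*(-6920) = -442880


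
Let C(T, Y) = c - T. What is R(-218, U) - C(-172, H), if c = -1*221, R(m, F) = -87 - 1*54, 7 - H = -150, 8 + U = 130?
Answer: -92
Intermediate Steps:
U = 122 (U = -8 + 130 = 122)
H = 157 (H = 7 - 1*(-150) = 7 + 150 = 157)
R(m, F) = -141 (R(m, F) = -87 - 54 = -141)
c = -221
C(T, Y) = -221 - T
R(-218, U) - C(-172, H) = -141 - (-221 - 1*(-172)) = -141 - (-221 + 172) = -141 - 1*(-49) = -141 + 49 = -92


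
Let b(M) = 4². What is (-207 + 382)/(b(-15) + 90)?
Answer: 175/106 ≈ 1.6509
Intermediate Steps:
b(M) = 16
(-207 + 382)/(b(-15) + 90) = (-207 + 382)/(16 + 90) = 175/106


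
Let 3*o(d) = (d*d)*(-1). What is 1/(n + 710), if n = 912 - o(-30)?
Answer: 1/1922 ≈ 0.00052029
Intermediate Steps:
o(d) = -d**2/3 (o(d) = ((d*d)*(-1))/3 = (d**2*(-1))/3 = (-d**2)/3 = -d**2/3)
n = 1212 (n = 912 - (-1)*(-30)**2/3 = 912 - (-1)*900/3 = 912 - 1*(-300) = 912 + 300 = 1212)
1/(n + 710) = 1/(1212 + 710) = 1/1922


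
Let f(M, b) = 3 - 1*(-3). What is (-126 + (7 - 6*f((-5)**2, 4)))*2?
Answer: -310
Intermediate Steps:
f(M, b) = 6 (f(M, b) = 3 + 3 = 6)
(-126 + (7 - 6*f((-5)**2, 4)))*2 = (-126 + (7 - 6*6))*2 = (-126 + (7 - 36))*2 = (-126 - 29)*2 = -155*2 = -310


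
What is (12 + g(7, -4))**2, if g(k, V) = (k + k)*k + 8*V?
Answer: 6084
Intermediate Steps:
g(k, V) = 2*k**2 + 8*V (g(k, V) = (2*k)*k + 8*V = 2*k**2 + 8*V)
(12 + g(7, -4))**2 = (12 + (2*7**2 + 8*(-4)))**2 = (12 + (2*49 - 32))**2 = (12 + (98 - 32))**2 = (12 + 66)**2 = 78**2 = 6084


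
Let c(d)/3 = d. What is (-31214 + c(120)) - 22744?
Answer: -53598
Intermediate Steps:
c(d) = 3*d
(-31214 + c(120)) - 22744 = (-31214 + 3*120) - 22744 = (-31214 + 360) - 22744 = -30854 - 22744 = -53598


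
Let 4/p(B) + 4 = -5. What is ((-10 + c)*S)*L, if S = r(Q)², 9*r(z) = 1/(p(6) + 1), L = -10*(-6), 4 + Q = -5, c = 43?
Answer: 396/5 ≈ 79.200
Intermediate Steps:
p(B) = -4/9 (p(B) = 4/(-4 - 5) = 4/(-9) = 4*(-⅑) = -4/9)
Q = -9 (Q = -4 - 5 = -9)
L = 60
r(z) = ⅕ (r(z) = 1/(9*(-4/9 + 1)) = 1/(9*(5/9)) = (⅑)*(9/5) = ⅕)
S = 1/25 (S = (⅕)² = 1/25 ≈ 0.040000)
((-10 + c)*S)*L = ((-10 + 43)*(1/25))*60 = (33*(1/25))*60 = (33/25)*60 = 396/5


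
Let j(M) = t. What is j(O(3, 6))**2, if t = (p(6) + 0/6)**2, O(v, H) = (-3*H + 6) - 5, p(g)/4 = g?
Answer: 331776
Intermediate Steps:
p(g) = 4*g
O(v, H) = 1 - 3*H (O(v, H) = (6 - 3*H) - 5 = 1 - 3*H)
t = 576 (t = (4*6 + 0/6)**2 = (24 + 0*(1/6))**2 = (24 + 0)**2 = 24**2 = 576)
j(M) = 576
j(O(3, 6))**2 = 576**2 = 331776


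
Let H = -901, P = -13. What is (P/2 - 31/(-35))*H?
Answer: 354093/70 ≈ 5058.5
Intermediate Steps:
(P/2 - 31/(-35))*H = (-13/2 - 31/(-35))*(-901) = (-13*1/2 - 31*(-1/35))*(-901) = (-13/2 + 31/35)*(-901) = -393/70*(-901) = 354093/70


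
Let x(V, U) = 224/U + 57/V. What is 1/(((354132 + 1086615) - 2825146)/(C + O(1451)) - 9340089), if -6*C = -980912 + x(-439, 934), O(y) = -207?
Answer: -66948354387/625304156017704817 ≈ -1.0707e-7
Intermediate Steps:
x(V, U) = 57/V + 224/U
C = 67033229769/410026 (C = -(-980912 + (57/(-439) + 224/934))/6 = -(-980912 + (57*(-1/439) + 224*(1/934)))/6 = -(-980912 + (-57/439 + 112/467))/6 = -(-980912 + 22549/205013)/6 = -⅙*(-201099689307/205013) = 67033229769/410026 ≈ 1.6349e+5)
1/(((354132 + 1086615) - 2825146)/(C + O(1451)) - 9340089) = 1/(((354132 + 1086615) - 2825146)/(67033229769/410026 - 207) - 9340089) = 1/((1440747 - 2825146)/(66948354387/410026) - 9340089) = 1/(-1384399*410026/66948354387 - 9340089) = 1/(-567639584374/66948354387 - 9340089) = 1/(-625304156017704817/66948354387) = -66948354387/625304156017704817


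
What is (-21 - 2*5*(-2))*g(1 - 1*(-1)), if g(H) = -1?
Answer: 1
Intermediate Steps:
(-21 - 2*5*(-2))*g(1 - 1*(-1)) = (-21 - 2*5*(-2))*(-1) = (-21 - 10*(-2))*(-1) = (-21 + 20)*(-1) = -1*(-1) = 1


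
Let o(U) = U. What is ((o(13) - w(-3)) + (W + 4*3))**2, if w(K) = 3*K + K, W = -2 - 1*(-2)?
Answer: 1369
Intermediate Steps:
W = 0 (W = -2 + 2 = 0)
w(K) = 4*K
((o(13) - w(-3)) + (W + 4*3))**2 = ((13 - 4*(-3)) + (0 + 4*3))**2 = ((13 - 1*(-12)) + (0 + 12))**2 = ((13 + 12) + 12)**2 = (25 + 12)**2 = 37**2 = 1369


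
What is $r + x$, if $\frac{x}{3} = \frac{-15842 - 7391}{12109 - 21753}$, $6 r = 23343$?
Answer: $\frac{37589681}{9644} \approx 3897.7$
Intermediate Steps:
$r = \frac{7781}{2}$ ($r = \frac{1}{6} \cdot 23343 = \frac{7781}{2} \approx 3890.5$)
$x = \frac{69699}{9644}$ ($x = 3 \frac{-15842 - 7391}{12109 - 21753} = 3 \left(- \frac{23233}{-9644}\right) = 3 \left(\left(-23233\right) \left(- \frac{1}{9644}\right)\right) = 3 \cdot \frac{23233}{9644} = \frac{69699}{9644} \approx 7.2272$)
$r + x = \frac{7781}{2} + \frac{69699}{9644} = \frac{37589681}{9644}$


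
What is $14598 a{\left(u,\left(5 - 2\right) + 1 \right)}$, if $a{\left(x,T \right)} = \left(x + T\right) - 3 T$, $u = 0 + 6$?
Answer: $-29196$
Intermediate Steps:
$u = 6$
$a{\left(x,T \right)} = x - 2 T$ ($a{\left(x,T \right)} = \left(T + x\right) - 3 T = x - 2 T$)
$14598 a{\left(u,\left(5 - 2\right) + 1 \right)} = 14598 \left(6 - 2 \left(\left(5 - 2\right) + 1\right)\right) = 14598 \left(6 - 2 \left(3 + 1\right)\right) = 14598 \left(6 - 8\right) = 14598 \left(-2\right) = -29196$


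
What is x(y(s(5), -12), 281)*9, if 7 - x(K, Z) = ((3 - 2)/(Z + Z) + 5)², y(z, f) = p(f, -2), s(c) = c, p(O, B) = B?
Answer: -51217317/315844 ≈ -162.16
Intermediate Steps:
y(z, f) = -2
x(K, Z) = 7 - (5 + 1/(2*Z))² (x(K, Z) = 7 - ((3 - 2)/(Z + Z) + 5)² = 7 - (1/(2*Z) + 5)² = 7 - (5 + 1/(2*Z))²)
x(y(s(5), -12), 281)*9 = (7 - ¼*(1 + 10*281)²/281²)*9 = (7 - ¼*1/78961*(1 + 2810)²)*9 = (7 - ¼*1/78961*2811²)*9 = (7 - ¼*1/78961*7901721)*9 = (7 - 7901721/315844)*9 = -5690813/315844*9 = -51217317/315844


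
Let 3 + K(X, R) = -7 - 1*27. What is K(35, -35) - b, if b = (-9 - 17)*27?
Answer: 665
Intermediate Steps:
b = -702 (b = -26*27 = -702)
K(X, R) = -37 (K(X, R) = -3 + (-7 - 1*27) = -3 + (-7 - 27) = -3 - 34 = -37)
K(35, -35) - b = -37 - 1*(-702) = -37 + 702 = 665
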